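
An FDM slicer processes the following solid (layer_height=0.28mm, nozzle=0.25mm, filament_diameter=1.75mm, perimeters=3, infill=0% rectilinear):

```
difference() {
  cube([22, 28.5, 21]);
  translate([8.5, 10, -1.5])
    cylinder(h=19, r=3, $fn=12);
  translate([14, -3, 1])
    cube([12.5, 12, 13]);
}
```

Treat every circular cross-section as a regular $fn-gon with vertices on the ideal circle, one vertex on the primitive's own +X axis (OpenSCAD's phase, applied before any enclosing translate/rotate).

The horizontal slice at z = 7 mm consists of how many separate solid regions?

1

At z = 7 mm: the cube (footprint 22×28.5) is included at this height; the r=3 cylinder at (8.5, 10) gives a regular 12-gon of circumradius 3 (constant along its height); the 12.5×12 cube at (14, -3) contributes its full rectangle; Taking the first minus the rest: starting from the 22×28.5 cube, the r=3 cylinder at (8.5, 10) lies wholly inside it (removes its full 27.00 mm² and its 18.63 mm outline becomes a hole wall); the 12.5×12 cube at (14, -3) partially overlaps it — only the 72.00 mm² overlap (of its 150.00 mm²) is removed, clipping the outline — 1 connected region with 1 hole. The result has 1 disconnected region.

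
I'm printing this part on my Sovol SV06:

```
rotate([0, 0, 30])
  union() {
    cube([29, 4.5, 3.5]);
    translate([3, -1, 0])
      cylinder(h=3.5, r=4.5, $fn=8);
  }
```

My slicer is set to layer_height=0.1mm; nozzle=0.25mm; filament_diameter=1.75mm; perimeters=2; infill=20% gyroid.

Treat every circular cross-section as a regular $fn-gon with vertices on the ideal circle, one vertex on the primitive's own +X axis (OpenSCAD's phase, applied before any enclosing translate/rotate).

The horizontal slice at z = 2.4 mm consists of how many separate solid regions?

1

At z = 2.4 mm: the cube is present — its section is the full 29×4.5 rectangle; the r=4.5 cylinder at (3, -1) contributes a regular 8-gon of circumradius 4.5; Merging all regions: the regions partially overlap (shared area 18.66 mm²), so overlapping operands fuse into one piece — 1 connected region; (rotated 30° about Z; rotation is an isometry so areas/perimeters/island counts are preserved). The result has 1 disconnected region.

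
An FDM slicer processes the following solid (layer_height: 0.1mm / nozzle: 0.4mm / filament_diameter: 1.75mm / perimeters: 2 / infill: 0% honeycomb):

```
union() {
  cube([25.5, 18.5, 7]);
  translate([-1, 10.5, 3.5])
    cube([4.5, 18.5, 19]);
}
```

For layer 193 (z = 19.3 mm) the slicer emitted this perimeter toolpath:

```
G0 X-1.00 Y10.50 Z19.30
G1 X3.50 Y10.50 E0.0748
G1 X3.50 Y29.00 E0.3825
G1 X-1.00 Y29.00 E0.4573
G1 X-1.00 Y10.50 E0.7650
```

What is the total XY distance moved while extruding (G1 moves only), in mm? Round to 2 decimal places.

46.00 mm

Sum the Euclidean lengths of each G1 segment: total = 46.00 mm.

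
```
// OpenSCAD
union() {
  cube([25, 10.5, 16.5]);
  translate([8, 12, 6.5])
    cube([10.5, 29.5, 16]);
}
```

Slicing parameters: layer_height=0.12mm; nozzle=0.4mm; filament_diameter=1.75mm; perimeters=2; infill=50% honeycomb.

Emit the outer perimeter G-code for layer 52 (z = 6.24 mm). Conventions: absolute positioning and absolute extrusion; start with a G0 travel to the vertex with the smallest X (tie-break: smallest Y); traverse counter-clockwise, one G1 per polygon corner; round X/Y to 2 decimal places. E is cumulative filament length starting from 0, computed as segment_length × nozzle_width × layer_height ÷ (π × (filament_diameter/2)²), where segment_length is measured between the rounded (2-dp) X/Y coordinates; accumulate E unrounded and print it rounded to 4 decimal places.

At z = 6.24 mm: the 25×10.5 cube contributes its full rectangle; the cube at (8, 12) is absent (z outside [6.5, 22.5]); Combining (union): only the 25×10.5 cube is present, so the union is just that shape — 1 connected region. The outline is a single polygon with 4 vertices. Extrusion per mm of travel: 0.4 × 0.12 / (π × 0.875²) = 0.019956. Accumulating E over each segment gives final E = 1.4169.

G0 X0.00 Y0.00 Z6.24
G1 X25.00 Y0.00 E0.4989
G1 X25.00 Y10.50 E0.7084
G1 X0.00 Y10.50 E1.2073
G1 X0.00 Y0.00 E1.4169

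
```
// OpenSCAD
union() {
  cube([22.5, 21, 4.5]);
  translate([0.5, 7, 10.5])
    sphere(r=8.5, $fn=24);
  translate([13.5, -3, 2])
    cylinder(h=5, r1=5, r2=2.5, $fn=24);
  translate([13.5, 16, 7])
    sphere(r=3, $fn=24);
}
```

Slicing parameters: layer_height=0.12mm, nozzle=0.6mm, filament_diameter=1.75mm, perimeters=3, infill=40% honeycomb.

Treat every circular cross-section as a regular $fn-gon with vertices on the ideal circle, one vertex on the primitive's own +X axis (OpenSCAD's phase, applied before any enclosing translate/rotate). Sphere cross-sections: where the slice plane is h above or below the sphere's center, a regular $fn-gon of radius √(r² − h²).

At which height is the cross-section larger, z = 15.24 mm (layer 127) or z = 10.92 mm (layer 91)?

Layer 127 (z = 15.24): the cube does not reach this height (z outside [0, 4.5]); the r=8.5 sphere at (0.5, 7) slices to a regular 24-gon of circumradius 7.056 (√(r²−h²) with h=4.74 from center) (area = (24/2)·7.056²·sin(360°/24) = 154.62 mm²); the cone at (13.5, -3) is absent (z outside [2, 7]); the sphere at (13.5, 16) is absent (|z−center|=8.240 > r=3); Combining (union): only the r=8.5 sphere at (0.5, 7) is present, so the union is just that shape — area = 154.62 mm². So its area = 154.62 mm². Layer 91 (z = 10.92): the cube is not intersected at this z (z outside [0, 4.5]); the r=8.5 sphere at (0.5, 7) contributes a regular 24-gon of circumradius √(8.5²−0.42²) = 8.490 (area = (24/2)·8.490²·sin(360°/24) = 223.85 mm²); the cone at (13.5, -3) is absent (z outside [2, 7]); the sphere at (13.5, 16) does not reach this height (|z−center|=3.920 > r=3); Taking the union: only the r=8.5 sphere at (0.5, 7) is present, so the union is just that shape — area = 223.85 mm². So its area = 223.85 mm². Layer 91 is larger (223.85 vs 154.62 mm²).

layer 91 (z = 10.92 mm)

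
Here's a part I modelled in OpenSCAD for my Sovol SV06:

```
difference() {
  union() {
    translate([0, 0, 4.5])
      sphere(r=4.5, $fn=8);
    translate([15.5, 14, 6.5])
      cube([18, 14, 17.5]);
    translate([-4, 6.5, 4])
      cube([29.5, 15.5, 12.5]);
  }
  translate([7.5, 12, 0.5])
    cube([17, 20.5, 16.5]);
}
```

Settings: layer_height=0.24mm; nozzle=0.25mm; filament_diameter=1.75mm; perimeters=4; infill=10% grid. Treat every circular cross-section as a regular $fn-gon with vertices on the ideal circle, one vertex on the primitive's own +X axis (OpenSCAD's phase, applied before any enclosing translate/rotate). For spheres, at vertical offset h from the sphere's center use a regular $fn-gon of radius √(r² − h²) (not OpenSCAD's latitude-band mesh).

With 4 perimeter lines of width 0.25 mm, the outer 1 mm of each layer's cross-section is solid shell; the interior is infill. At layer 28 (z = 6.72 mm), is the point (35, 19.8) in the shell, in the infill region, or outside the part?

At z = 6.72 mm: the r=4.5 sphere contributes a regular 8-gon of circumradius √(4.5²−2.22²) = 3.914; the 18×14 cube at (15.5, 14) contributes its full rectangle; the cube at (-4, 6.5) (footprint 29.5×15.5) is included at this height; Combining (union): the regions partially overlap (shared area 80.00 mm²), so overlapping operands fuse into one piece — 2 connected regions; the 17×20.5 cube at (7.5, 12) contributes its full rectangle; Subtracting the remaining from the first: starting from the result so far, the 17×20.5 cube at (7.5, 12) partially overlaps it — only the 224.00 mm² overlap (of its 348.50 mm²) is removed, clipping the outline — 2 connected regions. Overall, the cross-section has 2 separate islands. The nearest boundary edge runs (33.50, 28.00)→(33.50, 14.00); distance from the point to it = 1.50 mm. The point is not inside any of the regions above, so it lies outside the cross-section (1.50 mm from the nearest boundary).

outside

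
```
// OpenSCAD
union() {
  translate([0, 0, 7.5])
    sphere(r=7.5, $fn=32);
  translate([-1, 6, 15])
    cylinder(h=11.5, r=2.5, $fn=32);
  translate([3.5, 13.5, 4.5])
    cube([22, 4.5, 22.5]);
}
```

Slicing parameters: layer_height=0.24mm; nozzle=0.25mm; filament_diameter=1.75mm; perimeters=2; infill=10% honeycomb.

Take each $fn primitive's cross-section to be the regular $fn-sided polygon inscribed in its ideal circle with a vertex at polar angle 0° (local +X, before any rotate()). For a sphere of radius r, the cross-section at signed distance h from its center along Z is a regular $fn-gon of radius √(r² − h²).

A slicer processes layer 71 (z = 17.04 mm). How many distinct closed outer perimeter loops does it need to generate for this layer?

2

At z = 17.04 mm: the sphere is absent (|z−center|=9.540 > r=7.5); the r=2.5 cylinder at (-1, 6) contributes a regular 32-gon of circumradius 2.5; the 22×4.5 cube at (3.5, 13.5) contributes its full rectangle; Combining (union): the 2 present regions are separate (no shared area or edge), so areas and boundary lengths simply add and each stays a separate island — 2 connected regions. The result has 2 disconnected regions.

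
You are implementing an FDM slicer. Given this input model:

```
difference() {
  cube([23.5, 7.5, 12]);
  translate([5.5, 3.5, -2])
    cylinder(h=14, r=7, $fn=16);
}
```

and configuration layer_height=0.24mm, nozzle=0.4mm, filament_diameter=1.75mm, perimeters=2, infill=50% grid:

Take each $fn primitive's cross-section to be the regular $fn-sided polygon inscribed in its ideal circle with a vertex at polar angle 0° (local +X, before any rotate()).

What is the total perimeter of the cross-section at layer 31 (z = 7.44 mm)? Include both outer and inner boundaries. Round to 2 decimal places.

40.04 mm

At z = 7.44 mm: the cube is present — its section is the full 23.5×7.5 rectangle (perimeter 62.00 mm); the r=7 cylinder at (5.5, 3.5) contributes a regular 16-gon of circumradius 7 (perimeter = 2·16·7.000·sin(180°/16) = 43.70 mm); After the difference (first − rest): starting from the 23.5×7.5 cube, the r=7 cylinder at (5.5, 3.5) partially overlaps it — only the 90.37 mm² overlap (of its 150.01 mm²) is removed, clipping the outline — boundary = 40.04 mm. Overall, the cross-section is a single solid region. Total boundary length (outer) = 40.04 mm.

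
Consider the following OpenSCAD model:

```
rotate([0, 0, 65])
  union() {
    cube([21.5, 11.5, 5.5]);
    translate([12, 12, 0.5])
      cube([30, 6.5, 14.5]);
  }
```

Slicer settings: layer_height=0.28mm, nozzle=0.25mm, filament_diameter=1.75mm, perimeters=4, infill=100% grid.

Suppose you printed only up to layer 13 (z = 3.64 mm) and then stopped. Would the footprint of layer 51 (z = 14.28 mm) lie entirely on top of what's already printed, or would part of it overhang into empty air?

Compare the two slices. At z = 3.64: the cube (footprint 21.5×11.5) is included at this height (area 247.25 mm²); the 30×6.5 cube at (12, 12) contributes its full rectangle (area 195.00 mm²); Combining (union): the 2 present regions are separate (no shared area or edge), so areas and boundary lengths simply add and each stays a separate island — area = 442.25 mm²; (rotated 65° about Z; rotation is an isometry so areas/perimeters/island counts are preserved). At z = 14.28: the cube is absent (z outside [0, 5.5]); the cube at (12, 12) is present — its section is the full 30×6.5 rectangle (area 195.00 mm²); Combining (union): only the 30×6.5 cube at (12, 12) is present, so the union is just that shape — area = 195.00 mm²; (rotated 65° about Z; rotation is an isometry so areas/perimeters/island counts are preserved). Checking containment: the cross-section at z = 14.28 is a subset of the cross-section at z = 3.64.

entirely on top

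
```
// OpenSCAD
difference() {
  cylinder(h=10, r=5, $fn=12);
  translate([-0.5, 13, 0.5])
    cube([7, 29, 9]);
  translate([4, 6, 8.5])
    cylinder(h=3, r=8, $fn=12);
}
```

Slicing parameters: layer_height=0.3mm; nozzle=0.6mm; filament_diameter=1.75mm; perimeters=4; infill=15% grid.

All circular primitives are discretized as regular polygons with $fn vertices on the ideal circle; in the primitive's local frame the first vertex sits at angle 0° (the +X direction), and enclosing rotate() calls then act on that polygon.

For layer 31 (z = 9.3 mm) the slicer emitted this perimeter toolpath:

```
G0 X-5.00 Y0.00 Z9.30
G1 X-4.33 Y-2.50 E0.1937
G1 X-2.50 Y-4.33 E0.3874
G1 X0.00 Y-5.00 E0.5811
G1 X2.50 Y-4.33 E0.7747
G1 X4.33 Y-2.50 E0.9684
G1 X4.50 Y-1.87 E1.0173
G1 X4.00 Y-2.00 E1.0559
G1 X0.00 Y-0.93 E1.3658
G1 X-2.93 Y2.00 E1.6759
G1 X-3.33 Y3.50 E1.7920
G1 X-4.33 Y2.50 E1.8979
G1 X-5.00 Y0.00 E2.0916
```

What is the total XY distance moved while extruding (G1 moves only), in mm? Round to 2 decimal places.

Sum the Euclidean lengths of each G1 segment: total = 27.95 mm.

27.95 mm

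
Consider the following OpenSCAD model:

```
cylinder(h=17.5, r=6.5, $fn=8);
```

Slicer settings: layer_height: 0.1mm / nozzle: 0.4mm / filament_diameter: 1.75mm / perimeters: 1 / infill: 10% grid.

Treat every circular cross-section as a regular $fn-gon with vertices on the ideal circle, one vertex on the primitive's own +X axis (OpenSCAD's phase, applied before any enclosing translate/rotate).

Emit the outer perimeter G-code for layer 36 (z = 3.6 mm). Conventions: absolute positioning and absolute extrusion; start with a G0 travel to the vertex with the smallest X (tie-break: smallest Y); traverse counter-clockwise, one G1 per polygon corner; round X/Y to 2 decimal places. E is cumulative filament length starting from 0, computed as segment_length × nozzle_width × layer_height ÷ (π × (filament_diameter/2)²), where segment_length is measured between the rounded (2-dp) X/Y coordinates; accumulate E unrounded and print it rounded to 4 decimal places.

At z = 3.6 mm: the cylinder: section is a regular 8-gon, circumradius r=6.5. The outline is a single polygon with 8 vertices. Extrusion per mm of travel: 0.4 × 0.1 / (π × 0.875²) = 0.016630. Accumulating E over each segment gives final E = 0.6621.

G0 X-6.50 Y0.00 Z3.60
G1 X-4.60 Y-4.60 E0.0828
G1 X0.00 Y-6.50 E0.1655
G1 X4.60 Y-4.60 E0.2483
G1 X6.50 Y0.00 E0.3311
G1 X4.60 Y4.60 E0.4138
G1 X0.00 Y6.50 E0.4966
G1 X-4.60 Y4.60 E0.5794
G1 X-6.50 Y0.00 E0.6621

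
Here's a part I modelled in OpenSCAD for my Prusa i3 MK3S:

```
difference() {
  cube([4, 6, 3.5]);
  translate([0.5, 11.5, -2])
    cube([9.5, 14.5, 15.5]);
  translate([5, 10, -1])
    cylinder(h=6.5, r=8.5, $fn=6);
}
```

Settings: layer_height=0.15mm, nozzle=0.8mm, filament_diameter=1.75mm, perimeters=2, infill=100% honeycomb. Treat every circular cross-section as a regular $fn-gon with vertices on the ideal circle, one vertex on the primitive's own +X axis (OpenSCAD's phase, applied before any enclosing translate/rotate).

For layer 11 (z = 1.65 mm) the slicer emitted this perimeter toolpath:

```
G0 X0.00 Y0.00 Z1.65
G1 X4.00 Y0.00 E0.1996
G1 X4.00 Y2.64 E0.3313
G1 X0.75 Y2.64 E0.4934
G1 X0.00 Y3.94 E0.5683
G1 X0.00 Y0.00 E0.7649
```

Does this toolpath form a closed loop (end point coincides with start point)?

Start point (G0): (0.00, 0.00). End point (last G1): the path returns to the start — closed.

yes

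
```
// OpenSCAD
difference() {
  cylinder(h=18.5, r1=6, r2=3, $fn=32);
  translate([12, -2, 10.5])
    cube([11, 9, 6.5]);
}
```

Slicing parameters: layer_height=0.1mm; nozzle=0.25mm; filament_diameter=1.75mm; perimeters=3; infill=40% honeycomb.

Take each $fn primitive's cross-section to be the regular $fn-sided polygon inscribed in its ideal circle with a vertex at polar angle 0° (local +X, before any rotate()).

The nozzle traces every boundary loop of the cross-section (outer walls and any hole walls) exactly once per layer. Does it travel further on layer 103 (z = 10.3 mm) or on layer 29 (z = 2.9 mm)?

Layer 103 (z = 10.3): the cone contributes a regular 32-gon of circumradius 4.330 (interpolated between r1=6 and r2=3 at t=0.557) (perimeter = 2·32·4.330·sin(180°/32) = 27.16 mm); the cube at (12, -2) is absent (z outside [10.5, 17]); Taking the first minus the rest: none of the subtracted shapes is present at this height, so the cone is unchanged — boundary = 27.16 mm. So its perimeter = 27.16 mm. Layer 29 (z = 2.9): the cone: at t=0.157 of its height the radius interpolates to r₁+(r₂−r₁)t = 5.530, giving a regular 32-gon of that circumradius (perimeter = 2·32·5.530·sin(180°/32) = 34.69 mm); the cube at (12, -2) is absent (z outside [10.5, 17]); After the difference (first − rest): none of the subtracted shapes is present at this height, so the cone is unchanged — boundary = 34.69 mm. So its perimeter = 34.69 mm. Layer 29 is larger (34.69 vs 27.16 mm).

layer 29 (z = 2.9 mm)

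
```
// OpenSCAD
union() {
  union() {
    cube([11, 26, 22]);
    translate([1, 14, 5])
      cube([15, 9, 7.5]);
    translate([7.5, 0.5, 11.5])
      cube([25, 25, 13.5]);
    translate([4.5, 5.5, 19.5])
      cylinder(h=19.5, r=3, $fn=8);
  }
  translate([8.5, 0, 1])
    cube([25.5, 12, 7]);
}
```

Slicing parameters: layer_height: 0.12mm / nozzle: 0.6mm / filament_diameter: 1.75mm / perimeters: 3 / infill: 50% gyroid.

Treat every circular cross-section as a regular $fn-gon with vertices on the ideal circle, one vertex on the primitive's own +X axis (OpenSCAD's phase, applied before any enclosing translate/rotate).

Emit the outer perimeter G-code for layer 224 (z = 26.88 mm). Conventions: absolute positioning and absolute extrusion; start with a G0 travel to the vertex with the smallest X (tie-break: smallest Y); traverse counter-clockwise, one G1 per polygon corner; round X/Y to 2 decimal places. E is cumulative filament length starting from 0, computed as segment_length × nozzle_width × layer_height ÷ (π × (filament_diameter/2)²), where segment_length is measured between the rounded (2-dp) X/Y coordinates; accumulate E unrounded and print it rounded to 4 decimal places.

At z = 26.88 mm: the cube is not intersected at this z (z outside [0, 22]); the cube at (1, 14) does not reach this height (z outside [5, 12.5]); the cube at (7.5, 0.5) is not intersected at this z (z outside [11.5, 25]); the r=3 cylinder at (4.5, 5.5) gives a regular 8-gon of circumradius 3 (constant along its height); Merging all regions: only the r=3 cylinder at (4.5, 5.5) is present, so the union is just that shape — 1 connected region; the cube at (8.5, 0) is not intersected at this z (z outside [1, 8]); Taking the union: only that combined region is present, so the union is just that shape — 1 connected region. The outline is a single polygon with 8 vertices. Extrusion per mm of travel: 0.6 × 0.12 / (π × 0.875²) = 0.029934. Accumulating E over each segment gives final E = 0.5497.

G0 X1.50 Y5.50 Z26.88
G1 X2.38 Y3.38 E0.0687
G1 X4.50 Y2.50 E0.1374
G1 X6.62 Y3.38 E0.2061
G1 X7.50 Y5.50 E0.2748
G1 X6.62 Y7.62 E0.3436
G1 X4.50 Y8.50 E0.4123
G1 X2.38 Y7.62 E0.4810
G1 X1.50 Y5.50 E0.5497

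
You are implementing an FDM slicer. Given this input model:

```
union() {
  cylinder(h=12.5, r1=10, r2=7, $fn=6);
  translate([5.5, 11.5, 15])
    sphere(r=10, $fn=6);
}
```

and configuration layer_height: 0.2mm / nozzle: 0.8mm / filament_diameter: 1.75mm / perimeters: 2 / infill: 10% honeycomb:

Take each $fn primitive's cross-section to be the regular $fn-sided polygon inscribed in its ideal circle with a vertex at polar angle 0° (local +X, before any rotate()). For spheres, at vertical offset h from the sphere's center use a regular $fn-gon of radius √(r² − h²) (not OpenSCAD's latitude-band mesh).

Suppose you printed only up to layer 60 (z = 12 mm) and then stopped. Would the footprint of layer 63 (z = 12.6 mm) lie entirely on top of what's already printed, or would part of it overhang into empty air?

part overhangs

Compare the two slices. At z = 12: the cone (r1=10→r2=7) has section circumradius 7.120 here — a regular 6-gon (area = (6/2)·7.120²·sin(360°/6) = 131.71 mm²); the r=10 sphere at (5.5, 11.5) slices to a regular 6-gon of circumradius 9.539 (√(r²−h²) with h=3 from center) (area = (6/2)·9.539²·sin(360°/6) = 236.42 mm²); Taking the union: the regions partially overlap — summed areas 368.13 mm² minus the doubly-counted overlap 13.23 mm² gives 354.90 mm² — area = 354.90 mm². At z = 12.6: the cone is not intersected at this z (z outside [0, 12.5]); the r=10 sphere at (5.5, 11.5) slices to a regular 6-gon of circumradius 9.708 (√(r²−h²) with h=2.4 from center) (area = (6/2)·9.708²·sin(360°/6) = 244.84 mm²); Combining (union): only the r=10 sphere at (5.5, 11.5) is present, so the union is just that shape — area = 244.84 mm². Checking containment: at z = 12.6 the cross-section extends beyond the z = 12 cross-section by about 7.24 mm².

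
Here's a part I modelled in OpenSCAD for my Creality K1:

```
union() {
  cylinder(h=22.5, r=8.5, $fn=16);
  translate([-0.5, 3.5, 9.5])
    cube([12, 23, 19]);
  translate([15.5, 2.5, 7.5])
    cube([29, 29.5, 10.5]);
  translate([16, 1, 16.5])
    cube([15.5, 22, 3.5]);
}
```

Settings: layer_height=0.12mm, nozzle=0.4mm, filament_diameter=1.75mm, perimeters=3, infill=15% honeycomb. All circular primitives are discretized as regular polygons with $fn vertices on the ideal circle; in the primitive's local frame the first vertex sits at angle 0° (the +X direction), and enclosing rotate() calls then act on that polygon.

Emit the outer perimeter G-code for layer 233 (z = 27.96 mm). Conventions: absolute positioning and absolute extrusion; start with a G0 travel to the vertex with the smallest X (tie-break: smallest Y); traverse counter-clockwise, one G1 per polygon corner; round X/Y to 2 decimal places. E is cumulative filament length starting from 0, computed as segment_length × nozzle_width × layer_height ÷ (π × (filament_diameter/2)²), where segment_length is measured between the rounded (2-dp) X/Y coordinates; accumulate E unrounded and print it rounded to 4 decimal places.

G0 X-0.50 Y3.50 Z27.96
G1 X11.50 Y3.50 E0.2395
G1 X11.50 Y26.50 E0.6985
G1 X-0.50 Y26.50 E0.9379
G1 X-0.50 Y3.50 E1.3969

At z = 27.96 mm: the cylinder does not reach this height (z outside [0, 22.5]); the 12×23 cube at (-0.5, 3.5) contributes its full rectangle; the cube at (15.5, 2.5) is absent (z outside [7.5, 18]); the cube at (16, 1) is absent (z outside [16.5, 20]); Taking the union: only the 12×23 cube at (-0.5, 3.5) is present, so the union is just that shape — 1 connected region. The outline is a single polygon with 4 vertices. Extrusion per mm of travel: 0.4 × 0.12 / (π × 0.875²) = 0.019956. Accumulating E over each segment gives final E = 1.3969.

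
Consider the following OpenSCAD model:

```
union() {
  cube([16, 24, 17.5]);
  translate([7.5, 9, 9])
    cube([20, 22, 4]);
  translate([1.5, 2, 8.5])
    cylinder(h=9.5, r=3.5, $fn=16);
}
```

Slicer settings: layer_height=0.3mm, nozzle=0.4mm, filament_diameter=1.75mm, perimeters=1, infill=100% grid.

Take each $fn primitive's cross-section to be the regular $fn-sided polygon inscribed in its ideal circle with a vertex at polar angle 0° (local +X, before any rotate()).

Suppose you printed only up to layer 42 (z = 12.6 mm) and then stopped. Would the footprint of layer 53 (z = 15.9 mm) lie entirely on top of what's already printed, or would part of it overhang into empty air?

entirely on top

Compare the two slices. At z = 12.6: the cube (footprint 16×24) is included at this height (area 384.00 mm²); the 20×22 cube at (7.5, 9) contributes its full rectangle (area 440.00 mm²); the cylinder at (1.5, 2): section is a regular 16-gon, circumradius r=3.5 (area = (16/2)·3.500²·sin(360°/16) = 37.50 mm²); Merging all regions: the regions partially overlap — summed areas 861.50 mm² minus the doubly-counted overlap 151.40 mm² gives 710.11 mm² — area = 710.11 mm². At z = 15.9: the cube (footprint 16×24) is included at this height (area 384.00 mm²); the cube at (7.5, 9) is not intersected at this z (z outside [9, 13]); the r=3.5 cylinder at (1.5, 2) contributes a regular 16-gon of circumradius 3.5 (area = (16/2)·3.500²·sin(360°/16) = 37.50 mm²); Combining (union): the regions partially overlap — summed areas 421.50 mm² minus the doubly-counted overlap 23.90 mm² gives 397.61 mm² — area = 397.61 mm². Checking containment: the cross-section at z = 15.9 is a subset of the cross-section at z = 12.6.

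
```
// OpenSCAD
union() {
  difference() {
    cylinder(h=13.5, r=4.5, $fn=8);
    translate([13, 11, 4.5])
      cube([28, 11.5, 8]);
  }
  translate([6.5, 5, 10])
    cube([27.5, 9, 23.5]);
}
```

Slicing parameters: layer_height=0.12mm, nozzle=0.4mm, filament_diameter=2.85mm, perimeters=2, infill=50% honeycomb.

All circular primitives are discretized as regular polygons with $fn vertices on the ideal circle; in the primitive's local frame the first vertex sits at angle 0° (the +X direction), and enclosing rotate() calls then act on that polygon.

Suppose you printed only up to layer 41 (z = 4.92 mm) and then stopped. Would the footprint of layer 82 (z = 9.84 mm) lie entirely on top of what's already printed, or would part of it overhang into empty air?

Compare the two slices. At z = 4.92: the cylinder: section is a regular 8-gon, circumradius r=4.5 (area = (8/2)·4.500²·sin(360°/8) = 57.28 mm²); the cube at (13, 11) (footprint 28×11.5) is included at this height (area 322.00 mm²); After the difference (first − rest): starting from the r=4.5 cylinder (57.28 mm²), the 28×11.5 cube at (13, 11) misses the remaining region (no effect) — area = 57.28 mm²; the cube at (6.5, 5) does not reach this height (z outside [10, 33.5]); Merging all regions: only that combined region is present, so the union is just that shape — area = 57.28 mm². At z = 9.84: the r=4.5 cylinder contributes a regular 8-gon of circumradius 4.5 (area = (8/2)·4.500²·sin(360°/8) = 57.28 mm²); the cube at (13, 11) (footprint 28×11.5) is included at this height (area 322.00 mm²); Subtracting the remaining from the first: starting from the r=4.5 cylinder (57.28 mm²), the 28×11.5 cube at (13, 11) misses the remaining region (no effect) — area = 57.28 mm²; the cube at (6.5, 5) is not intersected at this z (z outside [10, 33.5]); Combining (union): only the result so far is present, so the union is just that shape — area = 57.28 mm². Checking containment: the cross-section at z = 9.84 is a subset of the cross-section at z = 4.92.

entirely on top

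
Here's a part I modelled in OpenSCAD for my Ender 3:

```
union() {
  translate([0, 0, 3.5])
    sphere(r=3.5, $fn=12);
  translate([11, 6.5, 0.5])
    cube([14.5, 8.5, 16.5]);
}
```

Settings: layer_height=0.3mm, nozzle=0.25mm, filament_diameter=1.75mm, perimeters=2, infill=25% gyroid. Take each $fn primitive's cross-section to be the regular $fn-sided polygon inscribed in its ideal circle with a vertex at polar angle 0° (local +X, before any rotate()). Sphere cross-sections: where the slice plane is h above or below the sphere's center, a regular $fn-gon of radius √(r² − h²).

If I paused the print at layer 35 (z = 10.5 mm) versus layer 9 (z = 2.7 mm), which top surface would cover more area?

layer 9 (z = 2.7 mm)

Layer 35 (z = 10.5): the sphere is not intersected at this z (|z−center|=7.000 > r=3.5); the cube at (11, 6.5) (footprint 14.5×8.5) is included at this height (area 123.25 mm²); Combining (union): only the 14.5×8.5 cube at (11, 6.5) is present, so the union is just that shape — area = 123.25 mm². So its area = 123.25 mm². Layer 9 (z = 2.7): the r=3.5 sphere slices to a regular 12-gon of circumradius 3.407 (√(r²−h²) with h=0.8 from center) (area = (12/2)·3.407²·sin(360°/12) = 34.83 mm²); the cube at (11, 6.5) (footprint 14.5×8.5) is included at this height (area 123.25 mm²); Combining (union): the 2 present regions are separate (no shared area or edge), so areas and boundary lengths simply add and each stays a separate island — area = 158.08 mm². So its area = 158.08 mm². Layer 9 is larger (158.08 vs 123.25 mm²).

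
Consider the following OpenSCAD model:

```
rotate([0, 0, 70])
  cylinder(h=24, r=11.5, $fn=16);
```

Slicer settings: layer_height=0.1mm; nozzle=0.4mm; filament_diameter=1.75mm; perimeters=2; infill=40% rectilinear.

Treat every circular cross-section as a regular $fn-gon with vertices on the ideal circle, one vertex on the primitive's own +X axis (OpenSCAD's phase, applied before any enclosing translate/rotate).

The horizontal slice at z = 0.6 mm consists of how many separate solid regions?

1

At z = 0.6 mm: the r=11.5 cylinder contributes a regular 16-gon of circumradius 11.5; (rotated 70° about Z; rotation is an isometry so areas/perimeters/island counts are preserved). The result has 1 disconnected region.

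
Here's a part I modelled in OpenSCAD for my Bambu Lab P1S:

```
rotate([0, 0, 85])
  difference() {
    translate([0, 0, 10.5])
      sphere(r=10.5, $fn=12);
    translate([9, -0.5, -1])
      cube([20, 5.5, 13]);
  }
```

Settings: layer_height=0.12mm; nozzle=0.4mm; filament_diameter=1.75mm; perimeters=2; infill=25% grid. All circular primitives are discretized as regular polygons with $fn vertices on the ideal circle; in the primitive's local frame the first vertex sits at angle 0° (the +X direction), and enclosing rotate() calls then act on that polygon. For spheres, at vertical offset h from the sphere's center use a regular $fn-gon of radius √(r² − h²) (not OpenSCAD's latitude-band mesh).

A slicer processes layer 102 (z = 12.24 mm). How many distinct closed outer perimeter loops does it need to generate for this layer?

At z = 12.24 mm: the r=10.5 sphere contributes a regular 12-gon of circumradius √(10.5²−1.74²) = 10.355; the cube at (9, -0.5) does not reach this height (z outside [-1, 12]); Taking the first minus the rest: none of the subtracted shapes is present at this height, so the r=10.5 sphere is unchanged — 1 connected region; (whole slice rotated 85° about Z — lengths, areas and connectivity unchanged). The result has 1 disconnected region.

1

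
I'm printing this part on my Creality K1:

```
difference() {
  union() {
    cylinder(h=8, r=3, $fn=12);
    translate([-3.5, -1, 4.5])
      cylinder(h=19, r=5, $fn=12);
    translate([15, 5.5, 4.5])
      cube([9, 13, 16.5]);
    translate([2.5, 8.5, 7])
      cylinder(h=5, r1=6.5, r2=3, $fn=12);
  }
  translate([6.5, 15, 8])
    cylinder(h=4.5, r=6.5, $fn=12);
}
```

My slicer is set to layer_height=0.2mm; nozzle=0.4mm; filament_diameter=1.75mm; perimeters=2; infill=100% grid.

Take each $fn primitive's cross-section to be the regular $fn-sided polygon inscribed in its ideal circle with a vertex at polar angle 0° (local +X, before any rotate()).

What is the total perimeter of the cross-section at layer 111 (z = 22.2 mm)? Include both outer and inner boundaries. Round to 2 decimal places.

31.06 mm

At z = 22.2 mm: the cylinder does not reach this height (z outside [0, 8]); the cylinder at (-3.5, -1): section is a regular 12-gon, circumradius r=5 (perimeter = 2·12·5.000·sin(180°/12) = 31.06 mm); the cube at (15, 5.5) is absent (z outside [4.5, 21]); the cone at (2.5, 8.5) is not intersected at this z (z outside [7, 12]); Merging all regions: only the r=5 cylinder at (-3.5, -1) is present, so the union is just that shape — boundary = 31.06 mm; the cylinder at (6.5, 15) is not intersected at this z (z outside [8, 12.5]); Subtracting the remaining from the first: none of the subtracted shapes is present at this height, so the result so far is unchanged — boundary = 31.06 mm. Overall, the cross-section is a single solid region. Total boundary length (outer) = 31.06 mm.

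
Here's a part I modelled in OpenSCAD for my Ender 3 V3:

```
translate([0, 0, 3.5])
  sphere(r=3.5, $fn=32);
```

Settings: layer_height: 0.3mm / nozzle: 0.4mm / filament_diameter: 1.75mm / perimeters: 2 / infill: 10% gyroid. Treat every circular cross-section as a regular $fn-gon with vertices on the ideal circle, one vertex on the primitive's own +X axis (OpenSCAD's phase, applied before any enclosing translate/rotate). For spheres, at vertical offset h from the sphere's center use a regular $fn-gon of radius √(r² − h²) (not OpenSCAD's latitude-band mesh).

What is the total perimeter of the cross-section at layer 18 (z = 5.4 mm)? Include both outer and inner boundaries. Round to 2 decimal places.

18.44 mm

At z = 5.4 mm: the r=3.5 sphere contributes a regular 32-gon of circumradius √(3.5²−1.9²) = 2.939 (perimeter = 2·32·2.939·sin(180°/32) = 18.44 mm). Overall, the cross-section is a single solid region. Total boundary length (outer) = 18.44 mm.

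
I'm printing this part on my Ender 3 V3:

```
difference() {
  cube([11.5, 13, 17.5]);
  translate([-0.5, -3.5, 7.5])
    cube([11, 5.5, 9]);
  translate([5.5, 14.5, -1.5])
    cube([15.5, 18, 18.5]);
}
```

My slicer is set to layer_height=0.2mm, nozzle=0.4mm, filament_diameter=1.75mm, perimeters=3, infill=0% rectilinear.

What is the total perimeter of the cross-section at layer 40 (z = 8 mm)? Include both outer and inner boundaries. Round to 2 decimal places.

49.00 mm

At z = 8 mm: the 11.5×13 cube contributes its full rectangle (perimeter 49.00 mm); the 11×5.5 cube at (-0.5, -3.5) contributes its full rectangle (perimeter 33.00 mm); the 15.5×18 cube at (5.5, 14.5) contributes its full rectangle (perimeter 67.00 mm); Taking the first minus the rest: starting from the 11.5×13 cube, the 11×5.5 cube at (-0.5, -3.5) partially overlaps it — only the 21.00 mm² overlap (of its 60.50 mm²) is removed, clipping the outline; the 15.5×18 cube at (5.5, 14.5) misses the remaining region (no effect) — boundary = 49.00 mm. Overall, the cross-section is a single solid region. Total boundary length (outer) = 49.00 mm.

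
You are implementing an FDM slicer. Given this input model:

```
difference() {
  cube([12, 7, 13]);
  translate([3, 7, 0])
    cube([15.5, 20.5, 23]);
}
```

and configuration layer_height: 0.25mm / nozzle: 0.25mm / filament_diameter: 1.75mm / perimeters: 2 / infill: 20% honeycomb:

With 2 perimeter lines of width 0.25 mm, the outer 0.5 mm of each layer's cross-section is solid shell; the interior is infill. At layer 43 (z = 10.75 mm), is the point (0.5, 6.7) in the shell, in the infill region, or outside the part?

shell

At z = 10.75 mm: the 12×7 cube contributes its full rectangle; the cube at (3, 7) (footprint 15.5×20.5) is included at this height; Taking the first minus the rest: starting from the 12×7 cube, the 15.5×20.5 cube at (3, 7) misses the remaining region (no effect) — 1 connected region. Overall, the cross-section is a single solid region. The nearest boundary edge runs (0.00, 7.00)→(3.00, 7.00); distance from the point to it = 0.30 mm. The point is inside the cross-section, 0.30 mm from the nearest boundary — within the 0.5 mm shell band (2 × 0.25).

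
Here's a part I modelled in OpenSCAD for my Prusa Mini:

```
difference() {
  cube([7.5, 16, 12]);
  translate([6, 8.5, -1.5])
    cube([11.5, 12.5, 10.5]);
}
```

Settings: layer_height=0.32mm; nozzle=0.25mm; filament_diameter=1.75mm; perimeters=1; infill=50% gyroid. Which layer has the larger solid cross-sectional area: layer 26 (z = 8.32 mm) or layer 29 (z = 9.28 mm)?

layer 29 (z = 9.28 mm)

Layer 26 (z = 8.32): the cube (footprint 7.5×16) is included at this height (area 120.00 mm²); the cube at (6, 8.5) is present — its section is the full 11.5×12.5 rectangle (area 143.75 mm²); Subtracting the remaining from the first: starting from the 7.5×16 cube (120.00 mm²), the 11.5×12.5 cube at (6, 8.5) partially overlaps it — only the 11.25 mm² overlap (of its 143.75 mm²) is removed, clipping the outline — area = 108.75 mm². So its area = 108.75 mm². Layer 29 (z = 9.28): the cube (footprint 7.5×16) is included at this height (area 120.00 mm²); the cube at (6, 8.5) is absent (z outside [-1.5, 9]); Taking the first minus the rest: none of the subtracted shapes is present at this height, so the 7.5×16 cube is unchanged — area = 120.00 mm². So its area = 120.00 mm². Layer 29 is larger (120.00 vs 108.75 mm²).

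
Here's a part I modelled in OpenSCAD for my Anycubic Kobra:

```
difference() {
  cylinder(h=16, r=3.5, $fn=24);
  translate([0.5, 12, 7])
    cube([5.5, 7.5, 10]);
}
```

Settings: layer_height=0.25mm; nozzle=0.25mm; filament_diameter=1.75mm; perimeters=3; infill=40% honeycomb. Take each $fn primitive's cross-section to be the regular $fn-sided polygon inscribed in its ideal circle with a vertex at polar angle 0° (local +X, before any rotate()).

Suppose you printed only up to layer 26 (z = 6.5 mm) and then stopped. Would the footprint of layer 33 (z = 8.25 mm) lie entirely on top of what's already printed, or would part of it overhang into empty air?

entirely on top

Compare the two slices. At z = 6.5: the cylinder: section is a regular 24-gon, circumradius r=3.5 (area = (24/2)·3.500²·sin(360°/24) = 38.05 mm²); the cube at (0.5, 12) does not reach this height (z outside [7, 17]); Subtracting the remaining from the first: none of the subtracted shapes is present at this height, so the r=3.5 cylinder is unchanged — area = 38.05 mm². At z = 8.25: the cylinder: section is a regular 24-gon, circumradius r=3.5 (area = (24/2)·3.500²·sin(360°/24) = 38.05 mm²); the 5.5×7.5 cube at (0.5, 12) contributes its full rectangle (area 41.25 mm²); After the difference (first − rest): starting from the r=3.5 cylinder (38.05 mm²), the 5.5×7.5 cube at (0.5, 12) misses the remaining region (no effect) — area = 38.05 mm². Checking containment: the cross-section at z = 8.25 is a subset of the cross-section at z = 6.5.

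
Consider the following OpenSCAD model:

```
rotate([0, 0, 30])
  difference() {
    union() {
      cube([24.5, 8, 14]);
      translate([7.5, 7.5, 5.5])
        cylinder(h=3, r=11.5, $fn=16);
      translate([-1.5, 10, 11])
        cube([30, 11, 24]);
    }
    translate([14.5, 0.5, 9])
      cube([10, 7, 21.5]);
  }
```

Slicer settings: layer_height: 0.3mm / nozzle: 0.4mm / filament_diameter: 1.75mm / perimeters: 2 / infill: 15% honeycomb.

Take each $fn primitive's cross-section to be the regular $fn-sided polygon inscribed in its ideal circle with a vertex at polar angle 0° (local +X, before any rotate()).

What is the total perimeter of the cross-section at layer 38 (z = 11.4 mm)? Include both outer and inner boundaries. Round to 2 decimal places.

167.00 mm

At z = 11.4 mm: the cube (footprint 24.5×8) is included at this height (perimeter 65.00 mm); the cylinder at (7.5, 7.5) is not intersected at this z (z outside [5.5, 8.5]); the cube at (-1.5, 10) (footprint 30×11) is included at this height (perimeter 82.00 mm); Taking the union: the 2 present regions are separate (no shared area or edge), so areas and boundary lengths simply add and each stays a separate island — boundary = 147.00 mm; the cube at (14.5, 0.5) is present — its section is the full 10×7 rectangle (perimeter 34.00 mm); Taking the first minus the rest: starting from that combined region, the 10×7 cube at (14.5, 0.5) lies inside it touching the edge (removes its full 70.00 mm²) — boundary = 167.00 mm; (whole slice rotated 30° about Z — lengths, areas and connectivity unchanged). Overall, the cross-section has 2 separate islands. Total boundary length (outer) = 167.00 mm.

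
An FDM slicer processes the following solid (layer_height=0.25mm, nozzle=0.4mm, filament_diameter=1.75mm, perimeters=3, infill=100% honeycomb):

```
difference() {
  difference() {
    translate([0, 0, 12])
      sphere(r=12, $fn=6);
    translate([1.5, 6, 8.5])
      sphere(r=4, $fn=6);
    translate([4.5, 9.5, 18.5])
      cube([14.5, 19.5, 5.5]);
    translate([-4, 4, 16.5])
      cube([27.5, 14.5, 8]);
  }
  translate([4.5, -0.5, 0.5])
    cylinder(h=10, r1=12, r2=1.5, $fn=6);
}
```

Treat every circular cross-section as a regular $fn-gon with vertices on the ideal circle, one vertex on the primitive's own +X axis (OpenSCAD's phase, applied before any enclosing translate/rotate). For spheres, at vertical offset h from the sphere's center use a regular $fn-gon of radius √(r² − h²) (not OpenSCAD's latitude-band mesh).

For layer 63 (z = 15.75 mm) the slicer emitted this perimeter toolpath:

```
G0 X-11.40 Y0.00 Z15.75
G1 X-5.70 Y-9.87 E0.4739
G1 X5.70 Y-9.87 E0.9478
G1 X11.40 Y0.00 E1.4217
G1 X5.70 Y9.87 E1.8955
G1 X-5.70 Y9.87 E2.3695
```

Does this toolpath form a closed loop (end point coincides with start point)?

no

Start point (G0): (-11.40, 0.00). End point (last G1): the path does not return to the start — open.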